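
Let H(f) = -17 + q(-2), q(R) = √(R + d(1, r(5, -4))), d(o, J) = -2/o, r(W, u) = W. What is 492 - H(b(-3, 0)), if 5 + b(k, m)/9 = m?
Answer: 509 - 2*I ≈ 509.0 - 2.0*I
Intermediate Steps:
b(k, m) = -45 + 9*m
q(R) = √(-2 + R) (q(R) = √(R - 2/1) = √(R - 2*1) = √(R - 2) = √(-2 + R))
H(f) = -17 + 2*I (H(f) = -17 + √(-2 - 2) = -17 + √(-4) = -17 + 2*I)
492 - H(b(-3, 0)) = 492 - (-17 + 2*I) = 492 + (17 - 2*I) = 509 - 2*I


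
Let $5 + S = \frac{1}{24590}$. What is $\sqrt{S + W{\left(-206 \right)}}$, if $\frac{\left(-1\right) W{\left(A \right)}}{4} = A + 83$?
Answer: $\frac{\sqrt{294473389290}}{24590} \approx 22.068$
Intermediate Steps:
$W{\left(A \right)} = -332 - 4 A$ ($W{\left(A \right)} = - 4 \left(A + 83\right) = - 4 \left(83 + A\right) = -332 - 4 A$)
$S = - \frac{122949}{24590}$ ($S = -5 + \frac{1}{24590} = - \frac{122949}{24590} \approx -5.0$)
$\sqrt{S + W{\left(-206 \right)}} = \sqrt{- \frac{122949}{24590} - -492} = \sqrt{- \frac{122949}{24590} + \left(-332 + 824\right)} = \sqrt{- \frac{122949}{24590} + 492} = \sqrt{\frac{11975331}{24590}} = \frac{\sqrt{294473389290}}{24590}$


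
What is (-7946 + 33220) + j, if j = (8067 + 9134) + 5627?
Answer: 48102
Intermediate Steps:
j = 22828 (j = 17201 + 5627 = 22828)
(-7946 + 33220) + j = (-7946 + 33220) + 22828 = 25274 + 22828 = 48102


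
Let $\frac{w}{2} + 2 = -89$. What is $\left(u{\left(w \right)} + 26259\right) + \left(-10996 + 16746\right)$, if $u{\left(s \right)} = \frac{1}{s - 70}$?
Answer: $\frac{8066267}{252} \approx 32009.0$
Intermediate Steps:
$w = -182$ ($w = -4 + 2 \left(-89\right) = -4 - 178 = -182$)
$u{\left(s \right)} = \frac{1}{-70 + s}$
$\left(u{\left(w \right)} + 26259\right) + \left(-10996 + 16746\right) = \left(\frac{1}{-70 - 182} + 26259\right) + \left(-10996 + 16746\right) = \left(\frac{1}{-252} + 26259\right) + 5750 = \left(- \frac{1}{252} + 26259\right) + 5750 = \frac{6617267}{252} + 5750 = \frac{8066267}{252}$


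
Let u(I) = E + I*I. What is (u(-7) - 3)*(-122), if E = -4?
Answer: -5124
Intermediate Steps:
u(I) = -4 + I² (u(I) = -4 + I*I = -4 + I²)
(u(-7) - 3)*(-122) = ((-4 + (-7)²) - 3)*(-122) = ((-4 + 49) - 3)*(-122) = (45 - 3)*(-122) = 42*(-122) = -5124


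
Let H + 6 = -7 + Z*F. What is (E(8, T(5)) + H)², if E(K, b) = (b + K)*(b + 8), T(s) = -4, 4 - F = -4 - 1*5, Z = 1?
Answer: 256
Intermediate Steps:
F = 13 (F = 4 - (-4 - 1*5) = 4 - (-4 - 5) = 4 - 1*(-9) = 4 + 9 = 13)
E(K, b) = (8 + b)*(K + b) (E(K, b) = (K + b)*(8 + b) = (8 + b)*(K + b))
H = 0 (H = -6 + (-7 + 1*13) = -6 + (-7 + 13) = -6 + 6 = 0)
(E(8, T(5)) + H)² = (((-4)² + 8*8 + 8*(-4) + 8*(-4)) + 0)² = ((16 + 64 - 32 - 32) + 0)² = (16 + 0)² = 16² = 256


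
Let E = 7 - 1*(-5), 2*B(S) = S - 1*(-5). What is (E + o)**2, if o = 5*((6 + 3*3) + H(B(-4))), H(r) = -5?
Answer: 3844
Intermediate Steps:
B(S) = 5/2 + S/2 (B(S) = (S - 1*(-5))/2 = (S + 5)/2 = (5 + S)/2 = 5/2 + S/2)
E = 12 (E = 7 + 5 = 12)
o = 50 (o = 5*((6 + 3*3) - 5) = 5*((6 + 9) - 5) = 5*(15 - 5) = 5*10 = 50)
(E + o)**2 = (12 + 50)**2 = 62**2 = 3844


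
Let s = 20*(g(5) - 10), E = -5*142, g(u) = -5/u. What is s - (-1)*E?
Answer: -930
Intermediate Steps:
E = -710
s = -220 (s = 20*(-5/5 - 10) = 20*(-5*⅕ - 10) = 20*(-1 - 10) = 20*(-11) = -220)
s - (-1)*E = -220 - (-1)*(-710) = -220 - 1*710 = -220 - 710 = -930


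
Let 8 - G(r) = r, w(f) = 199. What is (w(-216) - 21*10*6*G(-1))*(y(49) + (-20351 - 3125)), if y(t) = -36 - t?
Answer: 262493101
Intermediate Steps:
G(r) = 8 - r
(w(-216) - 21*10*6*G(-1))*(y(49) + (-20351 - 3125)) = (199 - 21*10*6*(8 - 1*(-1)))*((-36 - 1*49) + (-20351 - 3125)) = (199 - 1260*(8 + 1))*((-36 - 49) - 23476) = (199 - 1260*9)*(-85 - 23476) = (199 - 21*540)*(-23561) = (199 - 11340)*(-23561) = -11141*(-23561) = 262493101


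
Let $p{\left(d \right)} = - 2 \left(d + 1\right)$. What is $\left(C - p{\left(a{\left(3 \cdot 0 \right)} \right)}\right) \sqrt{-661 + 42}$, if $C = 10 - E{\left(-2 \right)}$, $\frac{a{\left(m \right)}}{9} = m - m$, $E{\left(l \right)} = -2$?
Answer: $14 i \sqrt{619} \approx 348.32 i$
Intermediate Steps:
$a{\left(m \right)} = 0$ ($a{\left(m \right)} = 9 \left(m - m\right) = 9 \cdot 0 = 0$)
$C = 12$ ($C = 10 - -2 = 10 + 2 = 12$)
$p{\left(d \right)} = -2 - 2 d$ ($p{\left(d \right)} = - 2 \left(1 + d\right) = -2 - 2 d$)
$\left(C - p{\left(a{\left(3 \cdot 0 \right)} \right)}\right) \sqrt{-661 + 42} = \left(12 - \left(-2 - 0\right)\right) \sqrt{-661 + 42} = \left(12 - \left(-2 + 0\right)\right) \sqrt{-619} = \left(12 - -2\right) i \sqrt{619} = \left(12 + 2\right) i \sqrt{619} = 14 i \sqrt{619}$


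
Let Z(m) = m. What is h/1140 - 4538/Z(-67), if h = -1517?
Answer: 5071681/76380 ≈ 66.401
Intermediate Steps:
h/1140 - 4538/Z(-67) = -1517/1140 - 4538/(-67) = -1517*1/1140 - 4538*(-1/67) = -1517/1140 + 4538/67 = 5071681/76380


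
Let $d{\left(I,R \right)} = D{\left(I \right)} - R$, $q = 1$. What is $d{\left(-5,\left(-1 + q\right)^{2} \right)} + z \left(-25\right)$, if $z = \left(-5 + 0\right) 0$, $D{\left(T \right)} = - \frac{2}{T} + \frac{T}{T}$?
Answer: $\frac{7}{5} \approx 1.4$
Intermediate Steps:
$D{\left(T \right)} = 1 - \frac{2}{T}$ ($D{\left(T \right)} = - \frac{2}{T} + 1 = 1 - \frac{2}{T}$)
$d{\left(I,R \right)} = - R + \frac{-2 + I}{I}$ ($d{\left(I,R \right)} = \frac{-2 + I}{I} - R = - R + \frac{-2 + I}{I}$)
$z = 0$ ($z = \left(-5\right) 0 = 0$)
$d{\left(-5,\left(-1 + q\right)^{2} \right)} + z \left(-25\right) = \left(1 - \left(-1 + 1\right)^{2} - \frac{2}{-5}\right) + 0 \left(-25\right) = \left(1 - 0^{2} - - \frac{2}{5}\right) + 0 = \left(1 - 0 + \frac{2}{5}\right) + 0 = \left(1 + 0 + \frac{2}{5}\right) + 0 = \frac{7}{5} + 0 = \frac{7}{5}$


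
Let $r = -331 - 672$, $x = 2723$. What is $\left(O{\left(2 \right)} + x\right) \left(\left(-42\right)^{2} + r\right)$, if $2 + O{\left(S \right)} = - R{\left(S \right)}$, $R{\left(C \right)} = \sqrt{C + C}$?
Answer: $2069159$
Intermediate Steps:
$R{\left(C \right)} = \sqrt{2} \sqrt{C}$ ($R{\left(C \right)} = \sqrt{2 C} = \sqrt{2} \sqrt{C}$)
$r = -1003$
$O{\left(S \right)} = -2 - \sqrt{2} \sqrt{S}$
$\left(O{\left(2 \right)} + x\right) \left(\left(-42\right)^{2} + r\right) = \left(\left(-2 - \sqrt{2} \sqrt{2}\right) + 2723\right) \left(\left(-42\right)^{2} - 1003\right) = \left(\left(-2 - 2\right) + 2723\right) \left(1764 - 1003\right) = \left(-4 + 2723\right) 761 = 2719 \cdot 761 = 2069159$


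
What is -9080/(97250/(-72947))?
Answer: 66235876/9725 ≈ 6810.9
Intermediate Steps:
-9080/(97250/(-72947)) = -9080/(97250*(-1/72947)) = -9080/(-97250/72947) = -9080*(-72947)/97250 = -1*(-66235876/9725) = 66235876/9725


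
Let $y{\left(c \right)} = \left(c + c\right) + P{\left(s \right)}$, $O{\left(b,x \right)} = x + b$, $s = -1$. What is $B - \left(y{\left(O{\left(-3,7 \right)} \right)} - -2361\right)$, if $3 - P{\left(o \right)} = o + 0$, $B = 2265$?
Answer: $-108$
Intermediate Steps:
$O{\left(b,x \right)} = b + x$
$P{\left(o \right)} = 3 - o$ ($P{\left(o \right)} = 3 - \left(o + 0\right) = 3 - o$)
$y{\left(c \right)} = 4 + 2 c$ ($y{\left(c \right)} = \left(c + c\right) + \left(3 - -1\right) = 2 c + \left(3 + 1\right) = 2 c + 4 = 4 + 2 c$)
$B - \left(y{\left(O{\left(-3,7 \right)} \right)} - -2361\right) = 2265 - \left(\left(4 + 2 \left(-3 + 7\right)\right) - -2361\right) = 2265 - \left(\left(4 + 2 \cdot 4\right) + 2361\right) = 2265 - \left(\left(4 + 8\right) + 2361\right) = 2265 - \left(12 + 2361\right) = 2265 - 2373 = -108$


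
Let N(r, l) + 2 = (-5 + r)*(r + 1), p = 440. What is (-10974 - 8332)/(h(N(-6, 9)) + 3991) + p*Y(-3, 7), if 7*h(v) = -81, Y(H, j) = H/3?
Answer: -6195891/13928 ≈ -444.85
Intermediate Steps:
Y(H, j) = H/3
N(r, l) = -2 + (1 + r)*(-5 + r) (N(r, l) = -2 + (-5 + r)*(r + 1) = -2 + (-5 + r)*(1 + r) = -2 + (1 + r)*(-5 + r))
h(v) = -81/7 (h(v) = (⅐)*(-81) = -81/7)
(-10974 - 8332)/(h(N(-6, 9)) + 3991) + p*Y(-3, 7) = (-10974 - 8332)/(-81/7 + 3991) + 440*((⅓)*(-3)) = -19306/27856/7 + 440*(-1) = -19306*7/27856 - 440 = -67571/13928 - 440 = -6195891/13928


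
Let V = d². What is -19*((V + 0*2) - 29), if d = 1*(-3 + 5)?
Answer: 475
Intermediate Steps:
d = 2 (d = 1*2 = 2)
V = 4 (V = 2² = 4)
-19*((V + 0*2) - 29) = -19*((4 + 0*2) - 29) = -19*((4 + 0) - 29) = -19*(4 - 29) = -19*(-25) = 475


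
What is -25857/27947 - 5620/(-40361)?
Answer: -886552237/1127968867 ≈ -0.78597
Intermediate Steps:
-25857/27947 - 5620/(-40361) = -25857*1/27947 - 5620*(-1/40361) = -25857/27947 + 5620/40361 = -886552237/1127968867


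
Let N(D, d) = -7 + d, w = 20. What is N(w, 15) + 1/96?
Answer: 769/96 ≈ 8.0104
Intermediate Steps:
N(w, 15) + 1/96 = (-7 + 15) + 1/96 = 8 + 1/96 = 769/96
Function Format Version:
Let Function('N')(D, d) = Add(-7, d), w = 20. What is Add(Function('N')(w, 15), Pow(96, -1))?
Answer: Rational(769, 96) ≈ 8.0104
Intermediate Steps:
Add(Function('N')(w, 15), Pow(96, -1)) = Add(Add(-7, 15), Pow(96, -1)) = Add(8, Rational(1, 96)) = Rational(769, 96)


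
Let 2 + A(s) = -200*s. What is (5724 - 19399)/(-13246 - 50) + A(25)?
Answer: -66492917/13296 ≈ -5001.0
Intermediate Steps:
A(s) = -2 - 200*s
(5724 - 19399)/(-13246 - 50) + A(25) = (5724 - 19399)/(-13246 - 50) + (-2 - 200*25) = -13675/(-13296) + (-2 - 5000) = -13675*(-1/13296) - 5002 = 13675/13296 - 5002 = -66492917/13296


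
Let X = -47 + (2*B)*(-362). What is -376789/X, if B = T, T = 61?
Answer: 376789/44211 ≈ 8.5225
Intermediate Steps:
B = 61
X = -44211 (X = -47 + (2*61)*(-362) = -47 + 122*(-362) = -47 - 44164 = -44211)
-376789/X = -376789/(-44211) = -376789*(-1/44211) = 376789/44211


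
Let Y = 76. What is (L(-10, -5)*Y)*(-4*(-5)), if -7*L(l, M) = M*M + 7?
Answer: -48640/7 ≈ -6948.6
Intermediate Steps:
L(l, M) = -1 - M**2/7 (L(l, M) = -(M*M + 7)/7 = -(M**2 + 7)/7 = -(7 + M**2)/7 = -1 - M**2/7)
(L(-10, -5)*Y)*(-4*(-5)) = ((-1 - 1/7*(-5)**2)*76)*(-4*(-5)) = ((-1 - 1/7*25)*76)*20 = ((-1 - 25/7)*76)*20 = -32/7*76*20 = -2432/7*20 = -48640/7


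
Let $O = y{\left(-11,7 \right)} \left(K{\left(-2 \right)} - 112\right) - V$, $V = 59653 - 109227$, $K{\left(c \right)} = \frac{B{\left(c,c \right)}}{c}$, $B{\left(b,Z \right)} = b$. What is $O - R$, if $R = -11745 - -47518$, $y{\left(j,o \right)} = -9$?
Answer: $14800$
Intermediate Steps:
$R = 35773$ ($R = -11745 + 47518 = 35773$)
$K{\left(c \right)} = 1$ ($K{\left(c \right)} = \frac{c}{c} = 1$)
$V = -49574$ ($V = 59653 - 109227 = -49574$)
$O = 50573$ ($O = - 9 \left(1 - 112\right) - -49574 = \left(-9\right) \left(-111\right) + 49574 = 999 + 49574 = 50573$)
$O - R = 50573 - 35773 = 14800$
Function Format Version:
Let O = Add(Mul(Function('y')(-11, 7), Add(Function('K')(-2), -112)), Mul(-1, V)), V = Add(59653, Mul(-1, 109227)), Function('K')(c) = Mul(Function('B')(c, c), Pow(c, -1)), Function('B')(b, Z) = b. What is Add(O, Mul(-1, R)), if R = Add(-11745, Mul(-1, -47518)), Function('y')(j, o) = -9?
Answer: 14800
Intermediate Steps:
R = 35773 (R = Add(-11745, 47518) = 35773)
Function('K')(c) = 1 (Function('K')(c) = Mul(c, Pow(c, -1)) = 1)
V = -49574 (V = Add(59653, -109227) = -49574)
O = 50573 (O = Add(Mul(-9, Add(1, -112)), Mul(-1, -49574)) = Add(Mul(-9, -111), 49574) = Add(999, 49574) = 50573)
Add(O, Mul(-1, R)) = Add(50573, Mul(-1, 35773)) = Add(50573, -35773) = 14800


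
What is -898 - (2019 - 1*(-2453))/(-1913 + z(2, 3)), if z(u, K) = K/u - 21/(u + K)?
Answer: -17158266/19157 ≈ -895.67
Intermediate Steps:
z(u, K) = -21/(K + u) + K/u (z(u, K) = K/u - 21/(K + u) = -21/(K + u) + K/u)
-898 - (2019 - 1*(-2453))/(-1913 + z(2, 3)) = -898 - (2019 - 1*(-2453))/(-1913 + (3² - 21*2 + 3*2)/(2*(3 + 2))) = -898 - (2019 + 2453)/(-1913 + (½)*(9 - 42 + 6)/5) = -898 - 4472/(-1913 + (½)*(⅕)*(-27)) = -898 - 4472/(-1913 - 27/10) = -898 - 4472/(-19157/10) = -898 - 4472*(-10)/19157 = -898 - 1*(-44720/19157) = -898 + 44720/19157 = -17158266/19157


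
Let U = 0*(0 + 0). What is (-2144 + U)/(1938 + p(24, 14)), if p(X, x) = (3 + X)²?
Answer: -2144/2667 ≈ -0.80390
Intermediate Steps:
U = 0 (U = 0*0 = 0)
(-2144 + U)/(1938 + p(24, 14)) = (-2144 + 0)/(1938 + (3 + 24)²) = -2144/(1938 + 27²) = -2144/(1938 + 729) = -2144/2667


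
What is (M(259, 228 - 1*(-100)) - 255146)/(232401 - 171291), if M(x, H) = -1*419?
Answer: -51113/12222 ≈ -4.1820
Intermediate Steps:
M(x, H) = -419
(M(259, 228 - 1*(-100)) - 255146)/(232401 - 171291) = (-419 - 255146)/(232401 - 171291) = -255565/61110 = -255565*1/61110 = -51113/12222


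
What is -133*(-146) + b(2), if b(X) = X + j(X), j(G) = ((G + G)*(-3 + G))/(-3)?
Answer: 58264/3 ≈ 19421.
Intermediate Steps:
j(G) = -2*G*(-3 + G)/3 (j(G) = ((2*G)*(-3 + G))*(-⅓) = (2*G*(-3 + G))*(-⅓) = -2*G*(-3 + G)/3)
b(X) = X + 2*X*(3 - X)/3
-133*(-146) + b(2) = -133*(-146) + (⅓)*2*(9 - 2*2) = 19418 + (⅓)*2*(9 - 4) = 19418 + (⅓)*2*5 = 19418 + 10/3 = 58264/3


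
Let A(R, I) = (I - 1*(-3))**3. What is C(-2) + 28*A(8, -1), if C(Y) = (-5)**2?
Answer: 249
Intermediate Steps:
C(Y) = 25
A(R, I) = (3 + I)**3 (A(R, I) = (I + 3)**3 = (3 + I)**3)
C(-2) + 28*A(8, -1) = 25 + 28*(3 - 1)**3 = 25 + 28*2**3 = 25 + 28*8 = 25 + 224 = 249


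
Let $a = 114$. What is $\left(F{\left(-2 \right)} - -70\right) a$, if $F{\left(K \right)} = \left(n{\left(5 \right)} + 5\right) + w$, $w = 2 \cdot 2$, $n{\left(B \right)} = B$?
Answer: $9576$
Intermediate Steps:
$w = 4$
$F{\left(K \right)} = 14$ ($F{\left(K \right)} = \left(5 + 5\right) + 4 = 10 + 4 = 14$)
$\left(F{\left(-2 \right)} - -70\right) a = \left(14 - -70\right) 114 = \left(14 + \left(-7 + 77\right)\right) 114 = \left(14 + 70\right) 114 = 84 \cdot 114 = 9576$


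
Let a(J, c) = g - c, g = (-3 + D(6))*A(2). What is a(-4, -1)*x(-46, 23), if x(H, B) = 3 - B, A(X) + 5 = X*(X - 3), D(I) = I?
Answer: 400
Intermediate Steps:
A(X) = -5 + X*(-3 + X) (A(X) = -5 + X*(X - 3) = -5 + X*(-3 + X))
g = -21 (g = (-3 + 6)*(-5 + 2² - 3*2) = 3*(-5 + 4 - 6) = 3*(-7) = -21)
a(J, c) = -21 - c
a(-4, -1)*x(-46, 23) = (-21 - 1*(-1))*(3 - 1*23) = (-21 + 1)*(3 - 23) = -20*(-20) = 400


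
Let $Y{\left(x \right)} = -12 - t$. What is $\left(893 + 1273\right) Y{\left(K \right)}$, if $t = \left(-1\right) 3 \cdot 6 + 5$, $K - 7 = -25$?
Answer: $2166$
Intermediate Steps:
$K = -18$ ($K = 7 - 25 = -18$)
$t = -13$ ($t = \left(-3\right) 6 + 5 = -18 + 5 = -13$)
$Y{\left(x \right)} = 1$ ($Y{\left(x \right)} = -12 - -13 = -12 + 13 = 1$)
$\left(893 + 1273\right) Y{\left(K \right)} = \left(893 + 1273\right) 1 = 2166 \cdot 1 = 2166$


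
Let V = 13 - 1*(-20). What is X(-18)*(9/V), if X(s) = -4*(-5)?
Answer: 60/11 ≈ 5.4545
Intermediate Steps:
V = 33 (V = 13 + 20 = 33)
X(s) = 20
X(-18)*(9/V) = 20*(9/33) = 20*(9*(1/33)) = 20*(3/11) = 60/11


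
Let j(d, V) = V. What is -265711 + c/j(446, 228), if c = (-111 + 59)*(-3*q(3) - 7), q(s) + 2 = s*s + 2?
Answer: -15145085/57 ≈ -2.6570e+5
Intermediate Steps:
q(s) = s² (q(s) = -2 + (s*s + 2) = -2 + (s² + 2) = -2 + (2 + s²) = s²)
c = 1768 (c = (-111 + 59)*(-3*3² - 7) = -52*(-3*9 - 7) = -52*(-27 - 7) = -52*(-34) = 1768)
-265711 + c/j(446, 228) = -265711 + 1768/228 = -265711 + 1768*(1/228) = -265711 + 442/57 = -15145085/57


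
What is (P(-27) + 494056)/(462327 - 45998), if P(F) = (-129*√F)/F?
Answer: 494056/416329 + 43*I*√3/1248987 ≈ 1.1867 + 5.9631e-5*I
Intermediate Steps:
P(F) = -129/√F
(P(-27) + 494056)/(462327 - 45998) = (-(-43)*I*√3/3 + 494056)/(462327 - 45998) = (-(-43)*I*√3/3 + 494056)/416329 = (43*I*√3/3 + 494056)*(1/416329) = (494056 + 43*I*√3/3)*(1/416329) = 494056/416329 + 43*I*√3/1248987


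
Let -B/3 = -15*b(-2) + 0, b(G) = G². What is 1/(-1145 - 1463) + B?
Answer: 469439/2608 ≈ 180.00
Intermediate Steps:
B = 180 (B = -3*(-15*(-2)² + 0) = -3*(-15*4 + 0) = -3*(-60 + 0) = -3*(-60) = 180)
1/(-1145 - 1463) + B = 1/(-1145 - 1463) + 180 = 1/(-2608) + 180 = -1/2608 + 180 = 469439/2608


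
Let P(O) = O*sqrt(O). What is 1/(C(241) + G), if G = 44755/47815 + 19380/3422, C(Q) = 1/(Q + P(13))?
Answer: 98800972066351311181/652449065343998884779 + 3480420218832037*sqrt(13)/652449065343998884779 ≈ 0.15145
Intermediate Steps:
P(O) = O**(3/2)
C(Q) = 1/(Q + 13*sqrt(13)) (C(Q) = 1/(Q + 13**(3/2)) = 1/(Q + 13*sqrt(13)))
G = 107980631/16362293 (G = 44755*(1/47815) + 19380*(1/3422) = 8951/9563 + 9690/1711 = 107980631/16362293 ≈ 6.5994)
1/(C(241) + G) = 1/(1/(241 + 13*sqrt(13)) + 107980631/16362293) = 1/(107980631/16362293 + 1/(241 + 13*sqrt(13)))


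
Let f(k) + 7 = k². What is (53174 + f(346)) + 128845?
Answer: 301728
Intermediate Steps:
f(k) = -7 + k²
(53174 + f(346)) + 128845 = (53174 + (-7 + 346²)) + 128845 = (53174 + (-7 + 119716)) + 128845 = (53174 + 119709) + 128845 = 172883 + 128845 = 301728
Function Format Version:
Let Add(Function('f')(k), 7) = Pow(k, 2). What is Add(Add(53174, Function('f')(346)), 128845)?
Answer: 301728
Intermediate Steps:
Function('f')(k) = Add(-7, Pow(k, 2))
Add(Add(53174, Function('f')(346)), 128845) = Add(Add(53174, Add(-7, Pow(346, 2))), 128845) = Add(Add(53174, Add(-7, 119716)), 128845) = Add(Add(53174, 119709), 128845) = Add(172883, 128845) = 301728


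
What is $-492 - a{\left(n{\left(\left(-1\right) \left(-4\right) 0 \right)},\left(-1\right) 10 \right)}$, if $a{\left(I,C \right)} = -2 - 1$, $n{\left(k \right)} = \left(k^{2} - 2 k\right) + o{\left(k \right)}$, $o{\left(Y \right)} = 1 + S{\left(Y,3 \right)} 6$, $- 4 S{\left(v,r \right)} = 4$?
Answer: $-489$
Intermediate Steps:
$S{\left(v,r \right)} = -1$ ($S{\left(v,r \right)} = \left(- \frac{1}{4}\right) 4 = -1$)
$o{\left(Y \right)} = -5$ ($o{\left(Y \right)} = 1 - 6 = -5$)
$n{\left(k \right)} = -5 + k^{2} - 2 k$ ($n{\left(k \right)} = \left(k^{2} - 2 k\right) - 5 = -5 + k^{2} - 2 k$)
$a{\left(I,C \right)} = -3$ ($a{\left(I,C \right)} = -2 - 1 = -3$)
$-492 - a{\left(n{\left(\left(-1\right) \left(-4\right) 0 \right)},\left(-1\right) 10 \right)} = -492 - -3 = -492 + 3 = -489$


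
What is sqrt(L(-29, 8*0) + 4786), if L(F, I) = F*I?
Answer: sqrt(4786) ≈ 69.181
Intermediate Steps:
sqrt(L(-29, 8*0) + 4786) = sqrt(-232*0 + 4786) = sqrt(-29*0 + 4786) = sqrt(0 + 4786) = sqrt(4786)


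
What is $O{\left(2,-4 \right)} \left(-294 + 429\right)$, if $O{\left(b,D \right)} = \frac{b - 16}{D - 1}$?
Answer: $378$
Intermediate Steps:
$O{\left(b,D \right)} = \frac{-16 + b}{-1 + D}$
$O{\left(2,-4 \right)} \left(-294 + 429\right) = \frac{-16 + 2}{-1 - 4} \left(-294 + 429\right) = \frac{1}{-5} \left(-14\right) 135 = \left(- \frac{1}{5}\right) \left(-14\right) 135 = \frac{14}{5} \cdot 135 = 378$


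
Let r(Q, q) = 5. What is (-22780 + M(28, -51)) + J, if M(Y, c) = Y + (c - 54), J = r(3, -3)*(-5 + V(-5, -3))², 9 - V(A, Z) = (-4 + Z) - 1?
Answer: -22137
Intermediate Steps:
V(A, Z) = 14 - Z (V(A, Z) = 9 - ((-4 + Z) - 1) = 9 - (-5 + Z) = 9 + (5 - Z) = 14 - Z)
J = 720 (J = 5*(-5 + (14 - 1*(-3)))² = 5*(-5 + (14 + 3))² = 5*(-5 + 17)² = 5*12² = 5*144 = 720)
M(Y, c) = -54 + Y + c (M(Y, c) = Y + (-54 + c) = -54 + Y + c)
(-22780 + M(28, -51)) + J = (-22780 + (-54 + 28 - 51)) + 720 = (-22780 - 77) + 720 = -22857 + 720 = -22137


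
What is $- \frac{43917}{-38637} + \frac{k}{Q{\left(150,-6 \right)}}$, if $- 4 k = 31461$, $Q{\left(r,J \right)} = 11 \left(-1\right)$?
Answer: $\frac{405830335}{566676} \approx 716.16$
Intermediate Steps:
$Q{\left(r,J \right)} = -11$
$k = - \frac{31461}{4}$ ($k = \left(- \frac{1}{4}\right) 31461 = - \frac{31461}{4} \approx -7865.3$)
$- \frac{43917}{-38637} + \frac{k}{Q{\left(150,-6 \right)}} = - \frac{43917}{-38637} - \frac{31461}{4 \left(-11\right)} = \left(-43917\right) \left(- \frac{1}{38637}\right) - - \frac{31461}{44} = \frac{14639}{12879} + \frac{31461}{44} = \frac{405830335}{566676}$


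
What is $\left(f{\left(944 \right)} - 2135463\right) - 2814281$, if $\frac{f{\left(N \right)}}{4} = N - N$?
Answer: $-4949744$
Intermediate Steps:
$f{\left(N \right)} = 0$ ($f{\left(N \right)} = 4 \left(N - N\right) = 4 \cdot 0 = 0$)
$\left(f{\left(944 \right)} - 2135463\right) - 2814281 = \left(0 - 2135463\right) - 2814281 = -2135463 - 2814281 = -4949744$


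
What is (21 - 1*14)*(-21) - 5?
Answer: -152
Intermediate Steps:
(21 - 1*14)*(-21) - 5 = (21 - 14)*(-21) - 5 = 7*(-21) - 5 = -147 - 5 = -152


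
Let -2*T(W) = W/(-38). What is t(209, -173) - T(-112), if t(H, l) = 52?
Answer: 1016/19 ≈ 53.474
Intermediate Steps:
T(W) = W/76 (T(W) = -W/(2*(-38)) = -W*(-1)/(2*38) = -(-1)*W/76 = W/76)
t(209, -173) - T(-112) = 52 - (-112)/76 = 52 - 1*(-28/19) = 52 + 28/19 = 1016/19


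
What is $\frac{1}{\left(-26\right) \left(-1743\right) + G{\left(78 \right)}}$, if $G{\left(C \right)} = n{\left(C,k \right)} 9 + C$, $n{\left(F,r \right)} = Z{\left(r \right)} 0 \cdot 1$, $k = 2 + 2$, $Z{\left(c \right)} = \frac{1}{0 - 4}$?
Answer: $\frac{1}{45396} \approx 2.2028 \cdot 10^{-5}$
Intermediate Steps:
$Z{\left(c \right)} = - \frac{1}{4}$ ($Z{\left(c \right)} = \frac{1}{-4} = - \frac{1}{4}$)
$k = 4$
$n{\left(F,r \right)} = 0$ ($n{\left(F,r \right)} = \left(- \frac{1}{4}\right) 0 \cdot 1 = 0 \cdot 1 = 0$)
$G{\left(C \right)} = C$ ($G{\left(C \right)} = 0 \cdot 9 + C = 0 + C = C$)
$\frac{1}{\left(-26\right) \left(-1743\right) + G{\left(78 \right)}} = \frac{1}{\left(-26\right) \left(-1743\right) + 78} = \frac{1}{45318 + 78} = \frac{1}{45396}$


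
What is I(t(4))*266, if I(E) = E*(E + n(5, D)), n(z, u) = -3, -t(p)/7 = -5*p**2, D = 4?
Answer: 82970720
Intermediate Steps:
t(p) = 35*p**2 (t(p) = -(-35)*p**2 = 35*p**2)
I(E) = E*(-3 + E) (I(E) = E*(E - 3) = E*(-3 + E))
I(t(4))*266 = ((35*4**2)*(-3 + 35*4**2))*266 = ((35*16)*(-3 + 35*16))*266 = (560*(-3 + 560))*266 = (560*557)*266 = 311920*266 = 82970720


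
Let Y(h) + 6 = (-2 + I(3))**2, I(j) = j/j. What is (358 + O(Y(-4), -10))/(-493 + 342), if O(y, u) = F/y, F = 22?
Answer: -1768/755 ≈ -2.3417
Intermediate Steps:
I(j) = 1
Y(h) = -5 (Y(h) = -6 + (-2 + 1)**2 = -6 + (-1)**2 = -6 + 1 = -5)
O(y, u) = 22/y
(358 + O(Y(-4), -10))/(-493 + 342) = (358 + 22/(-5))/(-493 + 342) = (358 + 22*(-1/5))/(-151) = (358 - 22/5)*(-1/151) = (1768/5)*(-1/151) = -1768/755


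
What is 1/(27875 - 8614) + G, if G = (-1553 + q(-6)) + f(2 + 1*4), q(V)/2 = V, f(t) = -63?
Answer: -31356907/19261 ≈ -1628.0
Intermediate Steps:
q(V) = 2*V
G = -1628 (G = (-1553 + 2*(-6)) - 63 = (-1553 - 12) - 63 = -1565 - 63 = -1628)
1/(27875 - 8614) + G = 1/(27875 - 8614) - 1628 = 1/19261 - 1628 = -31356907/19261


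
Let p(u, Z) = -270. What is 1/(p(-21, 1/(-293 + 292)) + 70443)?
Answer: 1/70173 ≈ 1.4251e-5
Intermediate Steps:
1/(p(-21, 1/(-293 + 292)) + 70443) = 1/(-270 + 70443) = 1/70173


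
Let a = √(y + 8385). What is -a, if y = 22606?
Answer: -√30991 ≈ -176.04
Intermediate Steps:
a = √30991 (a = √(22606 + 8385) = √30991 ≈ 176.04)
-a = -√30991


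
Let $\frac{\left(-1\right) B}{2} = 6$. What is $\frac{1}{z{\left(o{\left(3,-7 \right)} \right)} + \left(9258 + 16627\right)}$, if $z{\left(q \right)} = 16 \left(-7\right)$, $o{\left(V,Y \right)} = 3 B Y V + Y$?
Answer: $\frac{1}{25773} \approx 3.88 \cdot 10^{-5}$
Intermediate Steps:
$B = -12$ ($B = \left(-2\right) 6 = -12$)
$o{\left(V,Y \right)} = Y - 36 V Y$ ($o{\left(V,Y \right)} = 3 \left(-12\right) Y V + Y = - 36 Y V + Y = - 36 V Y + Y = Y - 36 V Y$)
$z{\left(q \right)} = -112$
$\frac{1}{z{\left(o{\left(3,-7 \right)} \right)} + \left(9258 + 16627\right)} = \frac{1}{-112 + \left(9258 + 16627\right)} = \frac{1}{-112 + 25885} = \frac{1}{25773}$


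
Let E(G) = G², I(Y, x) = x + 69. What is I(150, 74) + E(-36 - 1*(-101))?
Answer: 4368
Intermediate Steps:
I(Y, x) = 69 + x
I(150, 74) + E(-36 - 1*(-101)) = (69 + 74) + (-36 - 1*(-101))² = 143 + (-36 + 101)² = 143 + 65² = 143 + 4225 = 4368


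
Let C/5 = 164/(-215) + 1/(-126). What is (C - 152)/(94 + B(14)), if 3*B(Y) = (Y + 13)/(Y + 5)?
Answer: -3208777/1945062 ≈ -1.6497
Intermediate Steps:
B(Y) = (13 + Y)/(3*(5 + Y)) (B(Y) = ((Y + 13)/(Y + 5))/3 = ((13 + Y)/(5 + Y))/3 = (13 + Y)/(3*(5 + Y)))
C = -20879/5418 (C = 5*(164/(-215) + 1/(-126)) = 5*(164*(-1/215) - 1/126) = 5*(-164/215 - 1/126) = 5*(-20879/27090) = -20879/5418 ≈ -3.8536)
(C - 152)/(94 + B(14)) = (-20879/5418 - 152)/(94 + (13 + 14)/(3*(5 + 14))) = -844415/(5418*(94 + (1/3)*27/19)) = -844415/(5418*(94 + (1/3)*(1/19)*27)) = -844415/(5418*(94 + 9/19)) = -844415/(5418*1795/19) = -844415/5418*19/1795 = -3208777/1945062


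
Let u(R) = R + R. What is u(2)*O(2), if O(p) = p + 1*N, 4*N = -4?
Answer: 4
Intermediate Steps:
N = -1 (N = (1/4)*(-4) = -1)
u(R) = 2*R
O(p) = -1 + p (O(p) = p + 1*(-1) = p - 1 = -1 + p)
u(2)*O(2) = (2*2)*(-1 + 2) = 4*1 = 4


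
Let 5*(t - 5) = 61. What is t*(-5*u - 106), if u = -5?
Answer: -6966/5 ≈ -1393.2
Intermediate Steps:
t = 86/5 (t = 5 + (1/5)*61 = 5 + 61/5 = 86/5 ≈ 17.200)
t*(-5*u - 106) = 86*(-5*(-5) - 106)/5 = 86*(25 - 106)/5 = (86/5)*(-81) = -6966/5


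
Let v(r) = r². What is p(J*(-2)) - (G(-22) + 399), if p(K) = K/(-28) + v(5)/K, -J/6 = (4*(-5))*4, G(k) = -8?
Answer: -479459/1344 ≈ -356.74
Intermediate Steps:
J = 480 (J = -6*4*(-5)*4 = -(-120)*4 = -6*(-80) = 480)
p(K) = 25/K - K/28 (p(K) = K/(-28) + 5²/K = K*(-1/28) + 25/K = -K/28 + 25/K = 25/K - K/28)
p(J*(-2)) - (G(-22) + 399) = (25/((480*(-2))) - 120*(-2)/7) - (-8 + 399) = (25/(-960) - 1/28*(-960)) - 1*391 = (25*(-1/960) + 240/7) - 391 = (-5/192 + 240/7) - 391 = 46045/1344 - 391 = -479459/1344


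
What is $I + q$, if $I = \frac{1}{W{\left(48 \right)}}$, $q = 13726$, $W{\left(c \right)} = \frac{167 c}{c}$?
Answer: $\frac{2292243}{167} \approx 13726.0$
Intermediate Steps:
$W{\left(c \right)} = 167$
$I = \frac{1}{167} \approx 0.005988$
$I + q = \frac{1}{167} + 13726 = \frac{2292243}{167}$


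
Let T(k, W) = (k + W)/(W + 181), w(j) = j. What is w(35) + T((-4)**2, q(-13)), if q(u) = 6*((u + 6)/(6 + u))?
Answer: 597/17 ≈ 35.118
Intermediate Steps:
q(u) = 6 (q(u) = 6*((6 + u)/(6 + u)) = 6*1 = 6)
T(k, W) = (W + k)/(181 + W)
w(35) + T((-4)**2, q(-13)) = 35 + (6 + (-4)**2)/(181 + 6) = 35 + (6 + 16)/187 = 35 + (1/187)*22 = 35 + 2/17 = 597/17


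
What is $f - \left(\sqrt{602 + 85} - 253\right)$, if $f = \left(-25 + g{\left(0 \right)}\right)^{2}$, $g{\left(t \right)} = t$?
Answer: $878 - \sqrt{687} \approx 851.79$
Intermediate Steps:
$f = 625$ ($f = \left(-25 + 0\right)^{2} = \left(-25\right)^{2} = 625$)
$f - \left(\sqrt{602 + 85} - 253\right) = 625 - \left(\sqrt{602 + 85} - 253\right) = 625 - \left(\sqrt{687} - 253\right) = 625 - \left(-253 + \sqrt{687}\right) = 625 + \left(253 - \sqrt{687}\right) = 878 - \sqrt{687}$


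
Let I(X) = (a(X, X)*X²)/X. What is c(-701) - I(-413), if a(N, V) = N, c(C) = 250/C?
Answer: -119569119/701 ≈ -1.7057e+5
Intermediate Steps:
I(X) = X² (I(X) = (X*X²)/X = X³/X = X²)
c(-701) - I(-413) = 250/(-701) - 1*(-413)² = 250*(-1/701) - 1*170569 = -250/701 - 170569 = -119569119/701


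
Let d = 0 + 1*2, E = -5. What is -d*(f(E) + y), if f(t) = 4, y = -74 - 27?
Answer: 194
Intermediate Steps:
d = 2 (d = 0 + 2 = 2)
y = -101
-d*(f(E) + y) = -2*(4 - 101) = -2*(-97) = -1*(-194) = 194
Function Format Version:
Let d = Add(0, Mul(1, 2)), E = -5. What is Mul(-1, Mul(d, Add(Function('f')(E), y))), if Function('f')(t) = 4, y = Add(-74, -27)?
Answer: 194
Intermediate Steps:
d = 2 (d = Add(0, 2) = 2)
y = -101
Mul(-1, Mul(d, Add(Function('f')(E), y))) = Mul(-1, Mul(2, Add(4, -101))) = Mul(-1, Mul(2, -97)) = Mul(-1, -194) = 194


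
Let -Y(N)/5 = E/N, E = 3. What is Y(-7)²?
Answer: 225/49 ≈ 4.5918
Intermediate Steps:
Y(N) = -15/N
Y(-7)² = (-15/(-7))² = (-15*(-⅐))² = (15/7)² = 225/49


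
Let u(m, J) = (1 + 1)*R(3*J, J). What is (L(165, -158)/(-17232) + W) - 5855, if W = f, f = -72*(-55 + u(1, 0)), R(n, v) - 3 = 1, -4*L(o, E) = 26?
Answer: -85160531/34464 ≈ -2471.0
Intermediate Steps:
L(o, E) = -13/2 (L(o, E) = -¼*26 = -13/2)
R(n, v) = 4 (R(n, v) = 3 + 1 = 4)
u(m, J) = 8 (u(m, J) = (1 + 1)*4 = 2*4 = 8)
f = 3384 (f = -72*(-55 + 8) = -72*(-47) = 3384)
W = 3384
(L(165, -158)/(-17232) + W) - 5855 = (-13/2/(-17232) + 3384) - 5855 = (-13/2*(-1/17232) + 3384) - 5855 = (13/34464 + 3384) - 5855 = 116626189/34464 - 5855 = -85160531/34464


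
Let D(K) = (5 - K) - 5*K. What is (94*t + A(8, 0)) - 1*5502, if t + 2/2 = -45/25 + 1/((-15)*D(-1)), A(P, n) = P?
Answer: -950032/165 ≈ -5757.8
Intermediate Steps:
D(K) = 5 - 6*K
t = -463/165 (t = -1 + (-45/25 + 1/((-15)*(5 - 6*(-1)))) = -1 + (-45*1/25 - 1/(15*(5 + 6))) = -1 + (-9/5 - 1/15/11) = -1 + (-9/5 - 1/15*1/11) = -1 + (-9/5 - 1/165) = -1 - 298/165 = -463/165 ≈ -2.8061)
(94*t + A(8, 0)) - 1*5502 = (94*(-463/165) + 8) - 1*5502 = (-43522/165 + 8) - 5502 = -42202/165 - 5502 = -950032/165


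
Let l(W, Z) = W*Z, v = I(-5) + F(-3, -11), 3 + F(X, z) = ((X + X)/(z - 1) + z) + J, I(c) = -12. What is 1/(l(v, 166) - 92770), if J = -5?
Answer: -1/97833 ≈ -1.0221e-5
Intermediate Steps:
F(X, z) = -8 + z + 2*X/(-1 + z) (F(X, z) = -3 + (((X + X)/(z - 1) + z) - 5) = -3 + (((2*X)/(-1 + z) + z) - 5) = -3 + ((2*X/(-1 + z) + z) - 5) = -3 + ((z + 2*X/(-1 + z)) - 5) = -3 + (-5 + z + 2*X/(-1 + z)) = -8 + z + 2*X/(-1 + z))
v = -61/2 (v = -12 + (8 + (-11)² - 9*(-11) + 2*(-3))/(-1 - 11) = -12 + (8 + 121 + 99 - 6)/(-12) = -12 - 1/12*222 = -12 - 37/2 = -61/2 ≈ -30.500)
1/(l(v, 166) - 92770) = 1/(-61/2*166 - 92770) = 1/(-5063 - 92770) = 1/(-97833) = -1/97833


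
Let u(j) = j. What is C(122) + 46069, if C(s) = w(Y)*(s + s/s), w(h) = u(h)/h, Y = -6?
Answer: 46192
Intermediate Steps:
w(h) = 1 (w(h) = h/h = 1)
C(s) = 1 + s (C(s) = 1*(s + s/s) = 1*(s + 1) = 1*(1 + s) = 1 + s)
C(122) + 46069 = (1 + 122) + 46069 = 123 + 46069 = 46192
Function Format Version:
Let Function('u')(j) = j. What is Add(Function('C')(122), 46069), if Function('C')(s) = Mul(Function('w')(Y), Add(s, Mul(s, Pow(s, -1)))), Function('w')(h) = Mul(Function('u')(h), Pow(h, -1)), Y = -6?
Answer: 46192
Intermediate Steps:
Function('w')(h) = 1 (Function('w')(h) = Mul(h, Pow(h, -1)) = 1)
Function('C')(s) = Add(1, s) (Function('C')(s) = Mul(1, Add(s, Mul(s, Pow(s, -1)))) = Mul(1, Add(s, 1)) = Mul(1, Add(1, s)) = Add(1, s))
Add(Function('C')(122), 46069) = Add(Add(1, 122), 46069) = Add(123, 46069) = 46192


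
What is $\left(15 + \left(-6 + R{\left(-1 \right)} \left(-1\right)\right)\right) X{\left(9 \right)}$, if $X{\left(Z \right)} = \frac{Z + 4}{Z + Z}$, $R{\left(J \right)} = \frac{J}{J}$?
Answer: $\frac{52}{9} \approx 5.7778$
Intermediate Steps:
$R{\left(J \right)} = 1$
$X{\left(Z \right)} = \frac{4 + Z}{2 Z}$
$\left(15 + \left(-6 + R{\left(-1 \right)} \left(-1\right)\right)\right) X{\left(9 \right)} = \left(15 + \left(-6 + 1 \left(-1\right)\right)\right) \frac{4 + 9}{2 \cdot 9} = \left(15 - 7\right) \frac{1}{2} \cdot \frac{1}{9} \cdot 13 = \left(15 - 7\right) \frac{13}{18} = 8 \cdot \frac{13}{18} = \frac{52}{9}$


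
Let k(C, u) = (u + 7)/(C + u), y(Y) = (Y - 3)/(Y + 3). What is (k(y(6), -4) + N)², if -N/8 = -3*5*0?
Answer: 81/121 ≈ 0.66942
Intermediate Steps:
y(Y) = (-3 + Y)/(3 + Y)
k(C, u) = (7 + u)/(C + u)
N = 0 (N = -8*(-3*5)*0 = -(-120)*0 = -8*0 = 0)
(k(y(6), -4) + N)² = ((7 - 4)/((-3 + 6)/(3 + 6) - 4) + 0)² = (3/(3/9 - 4) + 0)² = (3/((⅑)*3 - 4) + 0)² = (3/(⅓ - 4) + 0)² = (3/(-11/3) + 0)² = (-3/11*3 + 0)² = (-9/11 + 0)² = (-9/11)² = 81/121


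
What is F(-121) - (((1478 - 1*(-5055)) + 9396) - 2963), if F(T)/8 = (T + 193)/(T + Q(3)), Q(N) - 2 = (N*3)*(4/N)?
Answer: -1387938/107 ≈ -12971.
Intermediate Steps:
Q(N) = 14 (Q(N) = 2 + (N*3)*(4/N) = 2 + (3*N)*(4/N) = 2 + 12 = 14)
F(T) = 8*(193 + T)/(14 + T) (F(T) = 8*((T + 193)/(T + 14)) = 8*((193 + T)/(14 + T)) = 8*(193 + T)/(14 + T))
F(-121) - (((1478 - 1*(-5055)) + 9396) - 2963) = 8*(193 - 121)/(14 - 121) - (((1478 - 1*(-5055)) + 9396) - 2963) = 8*72/(-107) - (((1478 + 5055) + 9396) - 2963) = 8*(-1/107)*72 - ((6533 + 9396) - 2963) = -576/107 - (15929 - 2963) = -576/107 - 1*12966 = -576/107 - 12966 = -1387938/107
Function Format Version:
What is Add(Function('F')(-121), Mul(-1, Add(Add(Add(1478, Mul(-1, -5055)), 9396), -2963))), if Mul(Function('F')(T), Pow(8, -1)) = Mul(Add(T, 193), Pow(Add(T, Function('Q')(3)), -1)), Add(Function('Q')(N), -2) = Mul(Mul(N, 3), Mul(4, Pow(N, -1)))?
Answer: Rational(-1387938, 107) ≈ -12971.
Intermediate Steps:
Function('Q')(N) = 14 (Function('Q')(N) = Add(2, Mul(Mul(N, 3), Mul(4, Pow(N, -1)))) = Add(2, Mul(Mul(3, N), Mul(4, Pow(N, -1)))) = Add(2, 12) = 14)
Function('F')(T) = Mul(8, Pow(Add(14, T), -1), Add(193, T)) (Function('F')(T) = Mul(8, Mul(Add(T, 193), Pow(Add(T, 14), -1))) = Mul(8, Mul(Add(193, T), Pow(Add(14, T), -1))) = Mul(8, Mul(Pow(Add(14, T), -1), Add(193, T))) = Mul(8, Pow(Add(14, T), -1), Add(193, T)))
Add(Function('F')(-121), Mul(-1, Add(Add(Add(1478, Mul(-1, -5055)), 9396), -2963))) = Add(Mul(8, Pow(Add(14, -121), -1), Add(193, -121)), Mul(-1, Add(Add(Add(1478, Mul(-1, -5055)), 9396), -2963))) = Add(Mul(8, Pow(-107, -1), 72), Mul(-1, Add(Add(Add(1478, 5055), 9396), -2963))) = Add(Mul(8, Rational(-1, 107), 72), Mul(-1, Add(Add(6533, 9396), -2963))) = Add(Rational(-576, 107), Mul(-1, Add(15929, -2963))) = Add(Rational(-576, 107), Mul(-1, 12966)) = Add(Rational(-576, 107), -12966) = Rational(-1387938, 107)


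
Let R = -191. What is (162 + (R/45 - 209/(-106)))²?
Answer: 580490086201/22752900 ≈ 25513.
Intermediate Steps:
(162 + (R/45 - 209/(-106)))² = (162 + (-191/45 - 209/(-106)))² = (162 + (-191*1/45 - 209*(-1/106)))² = (162 + (-191/45 + 209/106))² = (162 - 10841/4770)² = (761899/4770)² = 580490086201/22752900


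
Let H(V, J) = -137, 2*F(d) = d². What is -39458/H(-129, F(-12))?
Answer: 39458/137 ≈ 288.01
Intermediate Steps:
F(d) = d²/2
-39458/H(-129, F(-12)) = -39458/(-137) = -39458*(-1/137) = 39458/137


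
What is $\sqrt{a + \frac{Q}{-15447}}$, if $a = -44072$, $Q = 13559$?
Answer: $\frac{i \sqrt{10516220948121}}{15447} \approx 209.94 i$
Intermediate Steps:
$\sqrt{a + \frac{Q}{-15447}} = \sqrt{-44072 + \frac{13559}{-15447}} = \sqrt{-44072 + 13559 \left(- \frac{1}{15447}\right)} = \sqrt{-44072 - \frac{13559}{15447}} = \sqrt{- \frac{680793743}{15447}} = \frac{i \sqrt{10516220948121}}{15447}$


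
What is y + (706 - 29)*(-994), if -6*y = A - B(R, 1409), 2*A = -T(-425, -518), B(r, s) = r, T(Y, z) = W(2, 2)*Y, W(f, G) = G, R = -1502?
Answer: -4039555/6 ≈ -6.7326e+5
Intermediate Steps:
T(Y, z) = 2*Y
A = 425 (A = (-2*(-425))/2 = (-1*(-850))/2 = (½)*850 = 425)
y = -1927/6 (y = -(425 - 1*(-1502))/6 = -(425 + 1502)/6 = -⅙*1927 = -1927/6 ≈ -321.17)
y + (706 - 29)*(-994) = -1927/6 + (706 - 29)*(-994) = -1927/6 + 677*(-994) = -1927/6 - 672938 = -4039555/6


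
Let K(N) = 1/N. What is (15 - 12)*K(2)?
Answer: 3/2 ≈ 1.5000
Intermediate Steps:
(15 - 12)*K(2) = (15 - 12)/2 = 3*(½) = 3/2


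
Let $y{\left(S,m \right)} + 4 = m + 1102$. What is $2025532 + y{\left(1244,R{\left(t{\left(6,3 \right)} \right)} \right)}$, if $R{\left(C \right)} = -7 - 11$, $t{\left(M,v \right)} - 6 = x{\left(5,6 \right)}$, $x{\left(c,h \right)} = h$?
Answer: $2026612$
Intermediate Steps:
$t{\left(M,v \right)} = 12$ ($t{\left(M,v \right)} = 6 + 6 = 12$)
$R{\left(C \right)} = -18$ ($R{\left(C \right)} = -7 - 11 = -18$)
$y{\left(S,m \right)} = 1098 + m$ ($y{\left(S,m \right)} = -4 + \left(m + 1102\right) = -4 + \left(1102 + m\right) = 1098 + m$)
$2025532 + y{\left(1244,R{\left(t{\left(6,3 \right)} \right)} \right)} = 2025532 + \left(1098 - 18\right) = 2025532 + 1080 = 2026612$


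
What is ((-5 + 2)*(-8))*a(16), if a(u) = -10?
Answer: -240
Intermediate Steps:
((-5 + 2)*(-8))*a(16) = ((-5 + 2)*(-8))*(-10) = -3*(-8)*(-10) = 24*(-10) = -240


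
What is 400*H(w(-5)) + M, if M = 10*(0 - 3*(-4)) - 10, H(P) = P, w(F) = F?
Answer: -1890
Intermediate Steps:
M = 110 (M = 10*(0 + 12) - 10 = 10*12 - 10 = 120 - 10 = 110)
400*H(w(-5)) + M = 400*(-5) + 110 = -2000 + 110 = -1890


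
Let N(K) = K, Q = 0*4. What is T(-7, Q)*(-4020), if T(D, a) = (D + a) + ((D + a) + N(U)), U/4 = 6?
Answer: -40200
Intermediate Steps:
Q = 0
U = 24 (U = 4*6 = 24)
T(D, a) = 24 + 2*D + 2*a (T(D, a) = (D + a) + ((D + a) + 24) = (D + a) + (24 + D + a) = 24 + 2*D + 2*a)
T(-7, Q)*(-4020) = (24 + 2*(-7) + 2*0)*(-4020) = (24 - 14 + 0)*(-4020) = 10*(-4020) = -40200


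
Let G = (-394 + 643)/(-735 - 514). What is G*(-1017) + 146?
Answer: 435587/1249 ≈ 348.75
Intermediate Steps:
G = -249/1249 (G = 249/(-1249) = 249*(-1/1249) = -249/1249 ≈ -0.19936)
G*(-1017) + 146 = -249/1249*(-1017) + 146 = 253233/1249 + 146 = 435587/1249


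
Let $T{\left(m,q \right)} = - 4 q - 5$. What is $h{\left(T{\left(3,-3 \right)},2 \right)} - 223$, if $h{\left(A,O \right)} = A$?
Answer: $-216$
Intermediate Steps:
$T{\left(m,q \right)} = -5 - 4 q$
$h{\left(T{\left(3,-3 \right)},2 \right)} - 223 = \left(-5 - -12\right) - 223 = \left(-5 + 12\right) - 223 = 7 - 223 = -216$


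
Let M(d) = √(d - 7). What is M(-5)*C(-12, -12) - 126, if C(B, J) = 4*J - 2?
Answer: -126 - 100*I*√3 ≈ -126.0 - 173.21*I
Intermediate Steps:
C(B, J) = -2 + 4*J
M(d) = √(-7 + d)
M(-5)*C(-12, -12) - 126 = √(-7 - 5)*(-2 + 4*(-12)) - 126 = √(-12)*(-2 - 48) - 126 = (2*I*√3)*(-50) - 126 = -100*I*√3 - 126 = -126 - 100*I*√3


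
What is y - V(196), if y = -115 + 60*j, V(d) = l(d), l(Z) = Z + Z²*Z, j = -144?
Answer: -7538487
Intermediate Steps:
l(Z) = Z + Z³
V(d) = d + d³
y = -8755 (y = -115 + 60*(-144) = -115 - 8640 = -8755)
y - V(196) = -8755 - (196 + 196³) = -8755 - (196 + 7529536) = -8755 - 1*7529732 = -8755 - 7529732 = -7538487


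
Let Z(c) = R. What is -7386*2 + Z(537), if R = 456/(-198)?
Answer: -487552/33 ≈ -14774.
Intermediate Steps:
R = -76/33 (R = 456*(-1/198) = -76/33 ≈ -2.3030)
Z(c) = -76/33
-7386*2 + Z(537) = -7386*2 - 76/33 = -14772 - 76/33 = -487552/33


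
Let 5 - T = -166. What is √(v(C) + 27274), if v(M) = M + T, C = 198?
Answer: √27643 ≈ 166.26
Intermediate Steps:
T = 171 (T = 5 - 1*(-166) = 5 + 166 = 171)
v(M) = 171 + M (v(M) = M + 171 = 171 + M)
√(v(C) + 27274) = √((171 + 198) + 27274) = √(369 + 27274) = √27643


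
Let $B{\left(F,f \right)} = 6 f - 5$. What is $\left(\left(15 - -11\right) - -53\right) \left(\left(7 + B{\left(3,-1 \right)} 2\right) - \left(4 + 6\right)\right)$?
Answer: $-1975$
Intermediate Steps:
$B{\left(F,f \right)} = -5 + 6 f$
$\left(\left(15 - -11\right) - -53\right) \left(\left(7 + B{\left(3,-1 \right)} 2\right) - \left(4 + 6\right)\right) = \left(\left(15 - -11\right) - -53\right) \left(\left(7 + \left(-5 + 6 \left(-1\right)\right) 2\right) - \left(4 + 6\right)\right) = \left(\left(15 + 11\right) + 53\right) \left(\left(7 + \left(-5 - 6\right) 2\right) - 10\right) = \left(26 + 53\right) \left(\left(7 - 22\right) - 10\right) = 79 \left(\left(7 - 22\right) - 10\right) = 79 \left(-15 - 10\right) = 79 \left(-25\right) = -1975$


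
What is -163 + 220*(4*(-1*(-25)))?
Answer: 21837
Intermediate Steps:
-163 + 220*(4*(-1*(-25))) = -163 + 220*(4*25) = -163 + 220*100 = -163 + 22000 = 21837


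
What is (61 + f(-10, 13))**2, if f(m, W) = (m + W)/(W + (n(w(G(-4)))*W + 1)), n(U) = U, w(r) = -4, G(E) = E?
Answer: 5359225/1444 ≈ 3711.4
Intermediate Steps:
f(m, W) = (W + m)/(1 - 3*W) (f(m, W) = (m + W)/(W + (-4*W + 1)) = (W + m)/(W + (1 - 4*W)) = (W + m)/(1 - 3*W))
(61 + f(-10, 13))**2 = (61 + (13 - 10)/(1 - 3*13))**2 = (61 + 3/(1 - 39))**2 = (61 + 3/(-38))**2 = (61 - 1/38*3)**2 = (61 - 3/38)**2 = (2315/38)**2 = 5359225/1444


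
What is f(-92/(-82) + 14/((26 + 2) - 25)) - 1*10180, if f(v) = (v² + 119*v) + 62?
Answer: -142146734/15129 ≈ -9395.6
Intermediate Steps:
f(v) = 62 + v² + 119*v
f(-92/(-82) + 14/((26 + 2) - 25)) - 1*10180 = (62 + (-92/(-82) + 14/((26 + 2) - 25))² + 119*(-92/(-82) + 14/((26 + 2) - 25))) - 1*10180 = (62 + (-92*(-1/82) + 14/(28 - 25))² + 119*(-92*(-1/82) + 14/(28 - 25))) - 10180 = (62 + (46/41 + 14/3)² + 119*(46/41 + 14/3)) - 10180 = (62 + (712/123)² + 119*(712/123)) - 10180 = (62 + 506944/15129 + 84728/123) - 10180 = 11866486/15129 - 10180 = -142146734/15129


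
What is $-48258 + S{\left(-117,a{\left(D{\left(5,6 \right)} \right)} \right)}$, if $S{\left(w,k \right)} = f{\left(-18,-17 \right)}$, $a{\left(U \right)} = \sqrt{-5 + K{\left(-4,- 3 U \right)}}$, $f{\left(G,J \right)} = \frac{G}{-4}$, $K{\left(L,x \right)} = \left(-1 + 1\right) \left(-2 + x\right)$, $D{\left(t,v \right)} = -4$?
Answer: $- \frac{96507}{2} \approx -48254.0$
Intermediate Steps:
$K{\left(L,x \right)} = 0$ ($K{\left(L,x \right)} = 0 \left(-2 + x\right) = 0$)
$f{\left(G,J \right)} = - \frac{G}{4}$ ($f{\left(G,J \right)} = G \left(- \frac{1}{4}\right) = - \frac{G}{4}$)
$a{\left(U \right)} = i \sqrt{5}$ ($a{\left(U \right)} = \sqrt{-5 + 0} = \sqrt{-5} = i \sqrt{5}$)
$S{\left(w,k \right)} = \frac{9}{2}$ ($S{\left(w,k \right)} = \left(- \frac{1}{4}\right) \left(-18\right) = \frac{9}{2}$)
$-48258 + S{\left(-117,a{\left(D{\left(5,6 \right)} \right)} \right)} = -48258 + \frac{9}{2} = - \frac{96507}{2}$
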